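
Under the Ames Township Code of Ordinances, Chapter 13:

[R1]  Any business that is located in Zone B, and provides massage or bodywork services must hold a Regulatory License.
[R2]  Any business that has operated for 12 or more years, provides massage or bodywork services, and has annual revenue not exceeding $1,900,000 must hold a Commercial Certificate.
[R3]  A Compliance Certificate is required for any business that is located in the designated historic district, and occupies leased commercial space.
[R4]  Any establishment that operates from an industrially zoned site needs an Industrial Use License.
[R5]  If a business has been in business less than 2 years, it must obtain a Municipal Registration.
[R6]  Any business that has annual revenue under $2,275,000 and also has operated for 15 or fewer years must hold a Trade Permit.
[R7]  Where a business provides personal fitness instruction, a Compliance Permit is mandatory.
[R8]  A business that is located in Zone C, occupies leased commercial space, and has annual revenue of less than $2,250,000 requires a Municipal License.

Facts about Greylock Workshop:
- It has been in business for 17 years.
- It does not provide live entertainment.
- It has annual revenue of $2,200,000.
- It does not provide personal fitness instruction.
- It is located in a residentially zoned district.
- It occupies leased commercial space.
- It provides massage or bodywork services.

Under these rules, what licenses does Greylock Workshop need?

[R1] is located in a residentially zoned district (not: is located in Zone B); provides massage or bodywork services → Regulatory License not required.
[R2] years in business 17 ≥ 12; provides massage or bodywork services; revenue $2,200,000 > $1,900,000 → Commercial Certificate not required.
[R3] is located in a residentially zoned district (not: is located in the designated historic district); occupies leased commercial space → Compliance Certificate not required.
[R4] occupies leased commercial space (not: operates from an industrially zoned site) → Industrial Use License not required.
[R5] years in business 17 ≥ 2 → Municipal Registration not required.
[R6] revenue $2,200,000 < $2,275,000; years in business 17 > 15 → Trade Permit not required.
[R7] does not provide personal fitness instruction → Compliance Permit not required.
[R8] is located in a residentially zoned district (not: is located in Zone C); occupies leased commercial space; revenue $2,200,000 < $2,250,000 → Municipal License not required.

None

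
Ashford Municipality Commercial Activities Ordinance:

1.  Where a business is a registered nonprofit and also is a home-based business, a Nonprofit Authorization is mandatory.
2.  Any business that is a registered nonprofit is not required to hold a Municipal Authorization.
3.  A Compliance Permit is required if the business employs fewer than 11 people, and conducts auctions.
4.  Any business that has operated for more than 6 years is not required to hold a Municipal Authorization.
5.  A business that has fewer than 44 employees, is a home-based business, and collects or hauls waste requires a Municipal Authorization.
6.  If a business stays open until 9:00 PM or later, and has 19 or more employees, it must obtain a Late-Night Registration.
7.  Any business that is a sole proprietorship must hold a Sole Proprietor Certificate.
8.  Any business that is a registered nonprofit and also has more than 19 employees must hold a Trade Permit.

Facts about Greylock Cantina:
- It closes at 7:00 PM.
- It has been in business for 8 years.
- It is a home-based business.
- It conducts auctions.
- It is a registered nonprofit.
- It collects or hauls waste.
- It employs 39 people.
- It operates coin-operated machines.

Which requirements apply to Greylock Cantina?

1. is a registered nonprofit; is a home-based business → Nonprofit Authorization required.
2. is a registered nonprofit → exempt from Municipal Authorization.
3. employees 39 ≥ 11; conducts auctions → Compliance Permit not required.
4. years in business 8 > 6 → exempt from Municipal Authorization.
5. employees 39 < 44; is a home-based business; collects or hauls waste → Municipal Authorization required.
6. closes 7:00 PM, at/before 9:00 PM; employees 39 ≥ 19 → Late-Night Registration not required.
7. is a registered nonprofit (not: is a sole proprietorship) → Sole Proprietor Certificate not required.
8. is a registered nonprofit; employees 39 > 19 → Trade Permit required.

Nonprofit Authorization, Trade Permit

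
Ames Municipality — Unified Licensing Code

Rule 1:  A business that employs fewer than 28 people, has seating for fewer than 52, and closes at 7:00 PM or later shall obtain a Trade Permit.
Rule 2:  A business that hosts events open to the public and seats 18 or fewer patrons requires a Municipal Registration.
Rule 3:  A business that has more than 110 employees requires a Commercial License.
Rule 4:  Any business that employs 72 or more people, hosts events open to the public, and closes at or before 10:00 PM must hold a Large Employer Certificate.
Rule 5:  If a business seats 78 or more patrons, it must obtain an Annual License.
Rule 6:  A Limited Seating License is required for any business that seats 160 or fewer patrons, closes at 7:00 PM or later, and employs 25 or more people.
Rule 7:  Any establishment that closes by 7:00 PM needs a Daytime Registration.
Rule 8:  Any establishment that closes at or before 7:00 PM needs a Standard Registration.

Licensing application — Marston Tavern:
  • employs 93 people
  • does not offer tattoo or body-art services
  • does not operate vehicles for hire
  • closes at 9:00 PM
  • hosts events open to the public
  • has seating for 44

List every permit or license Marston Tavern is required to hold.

Rule 1: employees 93 ≥ 28; seating 44 < 52; closes 9:00 PM, after 7:00 PM → Trade Permit not required.
Rule 2: hosts events open to the public; seating 44 > 18 → Municipal Registration not required.
Rule 3: employees 93 ≤ 110 → Commercial License not required.
Rule 4: employees 93 ≥ 72; hosts events open to the public; closes 9:00 PM, at/before 10:00 PM → Large Employer Certificate required.
Rule 5: seating 44 < 78 → Annual License not required.
Rule 6: seating 44 ≤ 160; closes 9:00 PM, after 7:00 PM; employees 93 ≥ 25 → Limited Seating License required.
Rule 7: closes 9:00 PM, after 7:00 PM → Daytime Registration not required.
Rule 8: closes 9:00 PM, after 7:00 PM → Standard Registration not required.

Large Employer Certificate, Limited Seating License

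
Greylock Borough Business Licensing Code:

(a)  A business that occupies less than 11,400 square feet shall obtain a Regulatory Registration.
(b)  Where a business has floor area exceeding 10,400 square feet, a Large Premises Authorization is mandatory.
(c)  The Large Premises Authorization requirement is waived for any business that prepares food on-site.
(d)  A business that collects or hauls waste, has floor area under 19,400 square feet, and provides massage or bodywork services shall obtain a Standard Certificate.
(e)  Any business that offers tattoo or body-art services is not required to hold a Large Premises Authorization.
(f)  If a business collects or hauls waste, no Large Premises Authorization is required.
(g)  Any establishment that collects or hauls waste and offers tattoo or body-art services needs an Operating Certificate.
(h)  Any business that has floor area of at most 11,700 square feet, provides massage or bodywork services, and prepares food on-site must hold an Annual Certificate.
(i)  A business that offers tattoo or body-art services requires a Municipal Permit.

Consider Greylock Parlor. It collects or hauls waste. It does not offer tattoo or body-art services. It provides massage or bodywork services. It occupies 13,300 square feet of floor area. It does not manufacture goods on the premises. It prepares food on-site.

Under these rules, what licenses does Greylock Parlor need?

Standard Certificate

(a) floor area 13,300 square feet ≥ 11,400 square feet → Regulatory Registration not required.
(b) floor area 13,300 square feet > 10,400 square feet → Large Premises Authorization required.
(c) prepares food on-site → exempt from Large Premises Authorization.
(d) collects or hauls waste; floor area 13,300 square feet < 19,400 square feet; provides massage or bodywork services → Standard Certificate required.
(e) does not offer tattoo or body-art services → Large Premises Authorization exemption does not apply.
(f) collects or hauls waste → exempt from Large Premises Authorization.
(g) collects or hauls waste; does not offer tattoo or body-art services → Operating Certificate not required.
(h) floor area 13,300 square feet > 11,700 square feet; provides massage or bodywork services; prepares food on-site → Annual Certificate not required.
(i) does not offer tattoo or body-art services → Municipal Permit not required.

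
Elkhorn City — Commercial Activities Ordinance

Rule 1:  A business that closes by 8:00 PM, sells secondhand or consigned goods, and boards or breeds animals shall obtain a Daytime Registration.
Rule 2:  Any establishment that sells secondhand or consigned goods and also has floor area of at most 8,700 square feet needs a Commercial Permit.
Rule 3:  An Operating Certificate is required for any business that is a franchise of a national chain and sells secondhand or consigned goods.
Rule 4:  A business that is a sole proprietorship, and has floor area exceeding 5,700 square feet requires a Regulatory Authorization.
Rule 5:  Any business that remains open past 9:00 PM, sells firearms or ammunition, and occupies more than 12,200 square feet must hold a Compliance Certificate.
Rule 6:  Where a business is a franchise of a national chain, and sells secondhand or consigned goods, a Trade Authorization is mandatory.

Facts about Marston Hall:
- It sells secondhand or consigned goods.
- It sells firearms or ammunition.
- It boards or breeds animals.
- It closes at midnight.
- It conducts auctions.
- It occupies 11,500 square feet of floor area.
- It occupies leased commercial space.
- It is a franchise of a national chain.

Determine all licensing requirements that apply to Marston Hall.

Operating Certificate, Trade Authorization

Rule 1: closes midnight, after 8:00 PM; sells secondhand or consigned goods; boards or breeds animals → Daytime Registration not required.
Rule 2: sells secondhand or consigned goods; floor area 11,500 square feet > 8,700 square feet → Commercial Permit not required.
Rule 3: is a franchise of a national chain; sells secondhand or consigned goods → Operating Certificate required.
Rule 4: is a franchise of a national chain (not: is a sole proprietorship); floor area 11,500 square feet > 5,700 square feet → Regulatory Authorization not required.
Rule 5: closes midnight, after 9:00 PM; sells firearms or ammunition; floor area 11,500 square feet ≤ 12,200 square feet → Compliance Certificate not required.
Rule 6: is a franchise of a national chain; sells secondhand or consigned goods → Trade Authorization required.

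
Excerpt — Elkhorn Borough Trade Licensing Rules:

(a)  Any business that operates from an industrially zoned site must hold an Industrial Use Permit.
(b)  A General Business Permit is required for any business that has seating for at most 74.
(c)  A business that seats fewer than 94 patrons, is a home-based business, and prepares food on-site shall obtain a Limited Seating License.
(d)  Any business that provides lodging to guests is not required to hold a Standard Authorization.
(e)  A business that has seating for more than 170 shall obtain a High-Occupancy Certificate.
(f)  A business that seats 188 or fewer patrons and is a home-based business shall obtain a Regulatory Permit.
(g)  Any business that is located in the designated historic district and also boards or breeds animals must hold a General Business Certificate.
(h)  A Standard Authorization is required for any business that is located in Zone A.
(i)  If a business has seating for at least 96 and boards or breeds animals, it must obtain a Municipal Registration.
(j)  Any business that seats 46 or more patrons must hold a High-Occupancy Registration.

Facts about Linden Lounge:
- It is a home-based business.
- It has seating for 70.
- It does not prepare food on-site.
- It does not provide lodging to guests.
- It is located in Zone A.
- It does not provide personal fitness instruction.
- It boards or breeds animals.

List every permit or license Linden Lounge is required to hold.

General Business Permit, High-Occupancy Registration, Regulatory Permit, Standard Authorization

(a) is a home-based business (not: operates from an industrially zoned site) → Industrial Use Permit not required.
(b) seating 70 ≤ 74 → General Business Permit required.
(c) seating 70 < 94; is a home-based business; does not prepare food on-site → Limited Seating License not required.
(d) does not provide lodging to guests → Standard Authorization exemption does not apply.
(e) seating 70 ≤ 170 → High-Occupancy Certificate not required.
(f) seating 70 ≤ 188; is a home-based business → Regulatory Permit required.
(g) is located in Zone A (not: is located in the designated historic district); boards or breeds animals → General Business Certificate not required.
(h) is located in Zone A → Standard Authorization required.
(i) seating 70 < 96; boards or breeds animals → Municipal Registration not required.
(j) seating 70 ≥ 46 → High-Occupancy Registration required.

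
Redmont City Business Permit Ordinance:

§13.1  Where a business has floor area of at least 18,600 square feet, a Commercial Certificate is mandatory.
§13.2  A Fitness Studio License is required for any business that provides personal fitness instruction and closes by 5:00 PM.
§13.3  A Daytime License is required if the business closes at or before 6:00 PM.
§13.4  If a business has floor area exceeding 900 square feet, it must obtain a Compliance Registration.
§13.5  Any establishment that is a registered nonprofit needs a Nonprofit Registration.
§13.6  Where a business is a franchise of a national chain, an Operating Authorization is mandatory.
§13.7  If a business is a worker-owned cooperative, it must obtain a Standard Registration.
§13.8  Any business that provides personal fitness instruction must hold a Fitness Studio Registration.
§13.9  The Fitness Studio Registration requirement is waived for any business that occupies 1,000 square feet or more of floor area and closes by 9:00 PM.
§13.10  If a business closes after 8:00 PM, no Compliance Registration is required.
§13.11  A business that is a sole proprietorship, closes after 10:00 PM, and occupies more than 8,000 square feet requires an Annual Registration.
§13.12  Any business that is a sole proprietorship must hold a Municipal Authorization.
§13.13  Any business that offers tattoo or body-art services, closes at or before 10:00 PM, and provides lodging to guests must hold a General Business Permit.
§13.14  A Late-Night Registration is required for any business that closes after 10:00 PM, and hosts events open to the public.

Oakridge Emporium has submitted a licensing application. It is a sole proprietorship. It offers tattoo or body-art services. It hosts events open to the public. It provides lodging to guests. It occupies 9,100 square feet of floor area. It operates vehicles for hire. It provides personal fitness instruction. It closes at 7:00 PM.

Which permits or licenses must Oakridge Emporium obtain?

§13.1 floor area 9,100 square feet < 18,600 square feet → Commercial Certificate not required.
§13.2 provides personal fitness instruction; closes 7:00 PM, after 5:00 PM → Fitness Studio License not required.
§13.3 closes 7:00 PM, after 6:00 PM → Daytime License not required.
§13.4 floor area 9,100 square feet > 900 square feet → Compliance Registration required.
§13.5 is a sole proprietorship (not: is a registered nonprofit) → Nonprofit Registration not required.
§13.6 is a sole proprietorship (not: is a franchise of a national chain) → Operating Authorization not required.
§13.7 is a sole proprietorship (not: is a worker-owned cooperative) → Standard Registration not required.
§13.8 provides personal fitness instruction → Fitness Studio Registration required.
§13.9 floor area 9,100 square feet ≥ 1,000 square feet; closes 7:00 PM, at/before 9:00 PM → exempt from Fitness Studio Registration.
§13.10 closes 7:00 PM, at/before 8:00 PM → Compliance Registration exemption does not apply.
§13.11 is a sole proprietorship; closes 7:00 PM, at/before 10:00 PM; floor area 9,100 square feet > 8,000 square feet → Annual Registration not required.
§13.12 is a sole proprietorship → Municipal Authorization required.
§13.13 offers tattoo or body-art services; closes 7:00 PM, at/before 10:00 PM; provides lodging to guests → General Business Permit required.
§13.14 closes 7:00 PM, at/before 10:00 PM; hosts events open to the public → Late-Night Registration not required.

Compliance Registration, General Business Permit, Municipal Authorization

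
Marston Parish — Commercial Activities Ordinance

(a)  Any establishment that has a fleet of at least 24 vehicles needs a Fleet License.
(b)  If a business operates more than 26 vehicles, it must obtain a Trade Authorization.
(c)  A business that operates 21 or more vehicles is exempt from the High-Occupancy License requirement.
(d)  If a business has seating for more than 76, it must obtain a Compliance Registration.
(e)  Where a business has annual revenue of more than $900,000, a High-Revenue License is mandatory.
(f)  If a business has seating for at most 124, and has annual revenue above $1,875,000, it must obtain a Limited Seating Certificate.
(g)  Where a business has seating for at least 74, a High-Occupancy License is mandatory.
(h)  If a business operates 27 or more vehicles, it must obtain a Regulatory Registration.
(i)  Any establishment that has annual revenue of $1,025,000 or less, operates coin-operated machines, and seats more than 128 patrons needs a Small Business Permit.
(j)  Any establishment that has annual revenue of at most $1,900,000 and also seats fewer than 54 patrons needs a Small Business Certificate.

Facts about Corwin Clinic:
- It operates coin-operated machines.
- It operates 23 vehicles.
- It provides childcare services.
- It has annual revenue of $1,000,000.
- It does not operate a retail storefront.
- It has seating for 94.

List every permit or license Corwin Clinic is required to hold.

Compliance Registration, High-Revenue License

(a) vehicles 23 < 24 → Fleet License not required.
(b) vehicles 23 ≤ 26 → Trade Authorization not required.
(c) vehicles 23 ≥ 21 → exempt from High-Occupancy License.
(d) seating 94 > 76 → Compliance Registration required.
(e) revenue $1,000,000 > $900,000 → High-Revenue License required.
(f) seating 94 ≤ 124; revenue $1,000,000 ≤ $1,875,000 → Limited Seating Certificate not required.
(g) seating 94 ≥ 74 → High-Occupancy License required.
(h) vehicles 23 < 27 → Regulatory Registration not required.
(i) revenue $1,000,000 ≤ $1,025,000; operates coin-operated machines; seating 94 ≤ 128 → Small Business Permit not required.
(j) revenue $1,000,000 ≤ $1,900,000; seating 94 ≥ 54 → Small Business Certificate not required.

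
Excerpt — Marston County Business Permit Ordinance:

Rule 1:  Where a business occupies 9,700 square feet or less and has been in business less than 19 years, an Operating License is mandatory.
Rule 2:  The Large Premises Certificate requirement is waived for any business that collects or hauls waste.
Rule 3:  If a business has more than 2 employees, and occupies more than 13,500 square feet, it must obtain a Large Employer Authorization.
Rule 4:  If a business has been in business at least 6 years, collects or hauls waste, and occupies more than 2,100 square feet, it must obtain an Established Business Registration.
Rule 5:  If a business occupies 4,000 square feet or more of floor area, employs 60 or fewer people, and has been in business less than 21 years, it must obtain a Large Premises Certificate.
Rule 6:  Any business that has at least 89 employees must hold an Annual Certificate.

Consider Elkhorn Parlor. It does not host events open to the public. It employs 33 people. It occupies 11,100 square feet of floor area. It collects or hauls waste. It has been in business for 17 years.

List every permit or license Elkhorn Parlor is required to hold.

Rule 1: floor area 11,100 square feet > 9,700 square feet; years in business 17 < 19 → Operating License not required.
Rule 2: collects or hauls waste → exempt from Large Premises Certificate.
Rule 3: employees 33 > 2; floor area 11,100 square feet ≤ 13,500 square feet → Large Employer Authorization not required.
Rule 4: years in business 17 ≥ 6; collects or hauls waste; floor area 11,100 square feet > 2,100 square feet → Established Business Registration required.
Rule 5: floor area 11,100 square feet ≥ 4,000 square feet; employees 33 ≤ 60; years in business 17 < 21 → Large Premises Certificate required.
Rule 6: employees 33 < 89 → Annual Certificate not required.

Established Business Registration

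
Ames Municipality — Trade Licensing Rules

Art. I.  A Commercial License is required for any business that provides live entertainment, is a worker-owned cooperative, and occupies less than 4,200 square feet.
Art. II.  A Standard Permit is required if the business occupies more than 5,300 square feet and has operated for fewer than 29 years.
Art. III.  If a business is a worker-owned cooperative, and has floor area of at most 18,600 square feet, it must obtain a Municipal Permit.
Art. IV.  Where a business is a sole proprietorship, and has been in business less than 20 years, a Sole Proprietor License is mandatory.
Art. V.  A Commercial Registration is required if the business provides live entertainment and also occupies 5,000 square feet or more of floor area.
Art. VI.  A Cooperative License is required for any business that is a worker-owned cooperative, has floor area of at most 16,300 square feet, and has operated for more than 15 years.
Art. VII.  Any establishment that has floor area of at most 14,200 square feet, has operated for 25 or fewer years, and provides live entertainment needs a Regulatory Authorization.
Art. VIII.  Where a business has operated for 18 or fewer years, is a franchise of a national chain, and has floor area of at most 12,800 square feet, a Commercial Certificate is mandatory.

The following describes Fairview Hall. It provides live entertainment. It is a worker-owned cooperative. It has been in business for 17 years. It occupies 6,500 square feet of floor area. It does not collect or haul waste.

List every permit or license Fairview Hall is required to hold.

Art. I. provides live entertainment; is a worker-owned cooperative; floor area 6,500 square feet ≥ 4,200 square feet → Commercial License not required.
Art. II. floor area 6,500 square feet > 5,300 square feet; years in business 17 < 29 → Standard Permit required.
Art. III. is a worker-owned cooperative; floor area 6,500 square feet ≤ 18,600 square feet → Municipal Permit required.
Art. IV. is a worker-owned cooperative (not: is a sole proprietorship); years in business 17 < 20 → Sole Proprietor License not required.
Art. V. provides live entertainment; floor area 6,500 square feet ≥ 5,000 square feet → Commercial Registration required.
Art. VI. is a worker-owned cooperative; floor area 6,500 square feet ≤ 16,300 square feet; years in business 17 > 15 → Cooperative License required.
Art. VII. floor area 6,500 square feet ≤ 14,200 square feet; years in business 17 ≤ 25; provides live entertainment → Regulatory Authorization required.
Art. VIII. years in business 17 ≤ 18; is a worker-owned cooperative (not: is a franchise of a national chain); floor area 6,500 square feet ≤ 12,800 square feet → Commercial Certificate not required.

Commercial Registration, Cooperative License, Municipal Permit, Regulatory Authorization, Standard Permit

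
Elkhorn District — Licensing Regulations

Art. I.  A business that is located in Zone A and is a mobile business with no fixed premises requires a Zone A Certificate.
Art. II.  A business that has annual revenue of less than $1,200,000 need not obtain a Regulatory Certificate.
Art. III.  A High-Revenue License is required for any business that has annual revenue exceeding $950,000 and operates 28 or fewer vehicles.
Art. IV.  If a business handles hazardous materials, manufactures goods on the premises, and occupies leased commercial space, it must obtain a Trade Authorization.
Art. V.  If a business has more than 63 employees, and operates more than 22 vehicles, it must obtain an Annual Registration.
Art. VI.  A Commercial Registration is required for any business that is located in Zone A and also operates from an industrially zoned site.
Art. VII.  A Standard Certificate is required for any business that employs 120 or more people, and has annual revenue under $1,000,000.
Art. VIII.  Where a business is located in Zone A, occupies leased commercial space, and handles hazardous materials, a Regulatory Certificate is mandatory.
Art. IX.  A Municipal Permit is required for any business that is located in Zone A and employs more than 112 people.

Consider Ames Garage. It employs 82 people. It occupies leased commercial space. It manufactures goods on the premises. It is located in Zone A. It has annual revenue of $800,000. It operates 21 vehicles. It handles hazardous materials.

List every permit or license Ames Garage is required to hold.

Art. I. is located in Zone A; occupies leased commercial space (not: is a mobile business with no fixed premises) → Zone A Certificate not required.
Art. II. revenue $800,000 < $1,200,000 → exempt from Regulatory Certificate.
Art. III. revenue $800,000 ≤ $950,000; vehicles 21 ≤ 28 → High-Revenue License not required.
Art. IV. handles hazardous materials; manufactures goods on the premises; occupies leased commercial space → Trade Authorization required.
Art. V. employees 82 > 63; vehicles 21 ≤ 22 → Annual Registration not required.
Art. VI. is located in Zone A; occupies leased commercial space (not: operates from an industrially zoned site) → Commercial Registration not required.
Art. VII. employees 82 < 120; revenue $800,000 < $1,000,000 → Standard Certificate not required.
Art. VIII. is located in Zone A; occupies leased commercial space; handles hazardous materials → Regulatory Certificate required.
Art. IX. is located in Zone A; employees 82 ≤ 112 → Municipal Permit not required.

Trade Authorization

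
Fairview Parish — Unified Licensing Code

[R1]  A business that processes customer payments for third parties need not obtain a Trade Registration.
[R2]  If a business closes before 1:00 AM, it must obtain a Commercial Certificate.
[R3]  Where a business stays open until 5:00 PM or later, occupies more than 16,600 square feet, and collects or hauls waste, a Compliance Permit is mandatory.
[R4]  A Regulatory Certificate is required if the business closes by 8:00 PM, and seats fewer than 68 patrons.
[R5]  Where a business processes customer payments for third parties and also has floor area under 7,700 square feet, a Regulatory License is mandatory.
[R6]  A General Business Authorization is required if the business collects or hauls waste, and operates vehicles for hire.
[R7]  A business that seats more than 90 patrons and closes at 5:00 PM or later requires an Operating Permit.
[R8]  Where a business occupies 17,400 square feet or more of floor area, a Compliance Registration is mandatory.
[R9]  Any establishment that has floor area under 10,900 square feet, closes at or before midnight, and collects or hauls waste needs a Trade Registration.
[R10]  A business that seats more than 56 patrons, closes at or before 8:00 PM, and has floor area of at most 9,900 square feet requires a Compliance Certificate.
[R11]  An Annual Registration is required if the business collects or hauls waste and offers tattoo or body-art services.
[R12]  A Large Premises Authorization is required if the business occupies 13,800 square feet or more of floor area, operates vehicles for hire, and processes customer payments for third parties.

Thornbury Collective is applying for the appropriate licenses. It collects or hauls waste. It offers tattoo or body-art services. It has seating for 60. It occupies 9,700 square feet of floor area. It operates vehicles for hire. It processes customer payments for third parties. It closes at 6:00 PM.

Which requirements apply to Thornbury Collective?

[R1] processes customer payments for third parties → exempt from Trade Registration.
[R2] closes 6:00 PM, at/before 1:00 AM → Commercial Certificate required.
[R3] closes 6:00 PM, after 5:00 PM; floor area 9,700 square feet ≤ 16,600 square feet; collects or hauls waste → Compliance Permit not required.
[R4] closes 6:00 PM, at/before 8:00 PM; seating 60 < 68 → Regulatory Certificate required.
[R5] processes customer payments for third parties; floor area 9,700 square feet ≥ 7,700 square feet → Regulatory License not required.
[R6] collects or hauls waste; operates vehicles for hire → General Business Authorization required.
[R7] seating 60 ≤ 90; closes 6:00 PM, after 5:00 PM → Operating Permit not required.
[R8] floor area 9,700 square feet < 17,400 square feet → Compliance Registration not required.
[R9] floor area 9,700 square feet < 10,900 square feet; closes 6:00 PM, at/before midnight; collects or hauls waste → Trade Registration required.
[R10] seating 60 > 56; closes 6:00 PM, at/before 8:00 PM; floor area 9,700 square feet ≤ 9,900 square feet → Compliance Certificate required.
[R11] collects or hauls waste; offers tattoo or body-art services → Annual Registration required.
[R12] floor area 9,700 square feet < 13,800 square feet; operates vehicles for hire; processes customer payments for third parties → Large Premises Authorization not required.

Annual Registration, Commercial Certificate, Compliance Certificate, General Business Authorization, Regulatory Certificate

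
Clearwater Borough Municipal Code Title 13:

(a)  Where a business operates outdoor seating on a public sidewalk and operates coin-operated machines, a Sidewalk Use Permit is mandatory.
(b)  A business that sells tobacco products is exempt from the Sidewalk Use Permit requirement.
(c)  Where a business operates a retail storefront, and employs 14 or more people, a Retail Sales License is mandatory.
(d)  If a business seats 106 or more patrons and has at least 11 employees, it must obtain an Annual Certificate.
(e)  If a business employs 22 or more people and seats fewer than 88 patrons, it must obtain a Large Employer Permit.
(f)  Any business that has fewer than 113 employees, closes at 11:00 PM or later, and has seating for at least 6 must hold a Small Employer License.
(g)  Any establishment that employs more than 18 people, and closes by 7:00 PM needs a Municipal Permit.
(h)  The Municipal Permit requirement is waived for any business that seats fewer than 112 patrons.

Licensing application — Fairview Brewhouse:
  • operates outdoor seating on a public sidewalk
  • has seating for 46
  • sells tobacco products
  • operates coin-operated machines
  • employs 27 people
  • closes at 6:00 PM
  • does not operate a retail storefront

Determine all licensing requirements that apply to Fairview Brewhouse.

(a) operates outdoor seating on a public sidewalk; operates coin-operated machines → Sidewalk Use Permit required.
(b) sells tobacco products → exempt from Sidewalk Use Permit.
(c) does not operate a retail storefront; employees 27 ≥ 14 → Retail Sales License not required.
(d) seating 46 < 106; employees 27 ≥ 11 → Annual Certificate not required.
(e) employees 27 ≥ 22; seating 46 < 88 → Large Employer Permit required.
(f) employees 27 < 113; closes 6:00 PM, at/before 11:00 PM; seating 46 ≥ 6 → Small Employer License not required.
(g) employees 27 > 18; closes 6:00 PM, at/before 7:00 PM → Municipal Permit required.
(h) seating 46 < 112 → exempt from Municipal Permit.

Large Employer Permit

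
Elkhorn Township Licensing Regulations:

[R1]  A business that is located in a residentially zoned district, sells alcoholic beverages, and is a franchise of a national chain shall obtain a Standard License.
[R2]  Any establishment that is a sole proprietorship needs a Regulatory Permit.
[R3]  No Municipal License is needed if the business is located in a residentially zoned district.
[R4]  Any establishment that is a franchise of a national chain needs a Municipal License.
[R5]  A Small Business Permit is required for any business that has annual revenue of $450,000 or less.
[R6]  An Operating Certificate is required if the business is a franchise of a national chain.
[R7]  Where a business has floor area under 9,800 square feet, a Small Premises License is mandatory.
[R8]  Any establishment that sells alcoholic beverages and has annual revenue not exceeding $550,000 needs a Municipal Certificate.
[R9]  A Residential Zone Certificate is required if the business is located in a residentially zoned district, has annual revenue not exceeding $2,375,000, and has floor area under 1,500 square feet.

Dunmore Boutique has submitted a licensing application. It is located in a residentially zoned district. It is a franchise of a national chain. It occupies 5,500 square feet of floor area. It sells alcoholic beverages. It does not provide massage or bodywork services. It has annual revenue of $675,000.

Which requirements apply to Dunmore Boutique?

Operating Certificate, Small Premises License, Standard License

[R1] is located in a residentially zoned district; sells alcoholic beverages; is a franchise of a national chain → Standard License required.
[R2] is a franchise of a national chain (not: is a sole proprietorship) → Regulatory Permit not required.
[R3] is located in a residentially zoned district → exempt from Municipal License.
[R4] is a franchise of a national chain → Municipal License required.
[R5] revenue $675,000 > $450,000 → Small Business Permit not required.
[R6] is a franchise of a national chain → Operating Certificate required.
[R7] floor area 5,500 square feet < 9,800 square feet → Small Premises License required.
[R8] sells alcoholic beverages; revenue $675,000 > $550,000 → Municipal Certificate not required.
[R9] is located in a residentially zoned district; revenue $675,000 ≤ $2,375,000; floor area 5,500 square feet ≥ 1,500 square feet → Residential Zone Certificate not required.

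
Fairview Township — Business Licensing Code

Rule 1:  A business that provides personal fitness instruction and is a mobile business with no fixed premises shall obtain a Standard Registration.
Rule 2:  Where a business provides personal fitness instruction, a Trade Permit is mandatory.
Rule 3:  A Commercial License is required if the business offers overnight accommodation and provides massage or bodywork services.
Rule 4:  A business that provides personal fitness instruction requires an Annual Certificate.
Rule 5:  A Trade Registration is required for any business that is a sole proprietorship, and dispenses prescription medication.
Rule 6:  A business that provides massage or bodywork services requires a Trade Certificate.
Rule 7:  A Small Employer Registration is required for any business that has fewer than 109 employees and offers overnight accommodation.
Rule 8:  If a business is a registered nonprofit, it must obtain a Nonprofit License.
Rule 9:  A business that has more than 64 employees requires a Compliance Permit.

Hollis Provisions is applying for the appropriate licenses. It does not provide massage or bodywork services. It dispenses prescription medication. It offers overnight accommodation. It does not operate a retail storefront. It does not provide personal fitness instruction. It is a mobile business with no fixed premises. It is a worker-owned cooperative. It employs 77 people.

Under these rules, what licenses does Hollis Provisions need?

Compliance Permit, Small Employer Registration

Rule 1: does not provide personal fitness instruction; is a mobile business with no fixed premises → Standard Registration not required.
Rule 2: does not provide personal fitness instruction → Trade Permit not required.
Rule 3: offers overnight accommodation; does not provide massage or bodywork services → Commercial License not required.
Rule 4: does not provide personal fitness instruction → Annual Certificate not required.
Rule 5: is a worker-owned cooperative (not: is a sole proprietorship); dispenses prescription medication → Trade Registration not required.
Rule 6: does not provide massage or bodywork services → Trade Certificate not required.
Rule 7: employees 77 < 109; offers overnight accommodation → Small Employer Registration required.
Rule 8: is a worker-owned cooperative (not: is a registered nonprofit) → Nonprofit License not required.
Rule 9: employees 77 > 64 → Compliance Permit required.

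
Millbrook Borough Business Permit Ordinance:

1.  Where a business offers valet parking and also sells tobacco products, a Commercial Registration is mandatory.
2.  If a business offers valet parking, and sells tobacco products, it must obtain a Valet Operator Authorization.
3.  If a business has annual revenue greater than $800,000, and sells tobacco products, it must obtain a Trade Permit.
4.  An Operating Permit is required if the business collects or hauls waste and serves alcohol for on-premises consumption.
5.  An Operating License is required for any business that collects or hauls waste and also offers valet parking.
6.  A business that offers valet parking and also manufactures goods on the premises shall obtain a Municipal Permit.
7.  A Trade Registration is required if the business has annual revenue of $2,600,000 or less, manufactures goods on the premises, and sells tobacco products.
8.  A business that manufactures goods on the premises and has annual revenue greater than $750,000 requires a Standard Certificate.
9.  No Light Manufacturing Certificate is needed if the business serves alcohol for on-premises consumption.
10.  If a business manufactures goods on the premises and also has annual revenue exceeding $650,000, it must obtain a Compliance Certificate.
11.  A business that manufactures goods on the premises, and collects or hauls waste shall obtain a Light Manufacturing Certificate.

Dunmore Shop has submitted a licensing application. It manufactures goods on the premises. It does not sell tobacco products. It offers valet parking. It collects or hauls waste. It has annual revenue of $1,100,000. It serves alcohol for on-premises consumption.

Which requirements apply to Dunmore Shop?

Compliance Certificate, Municipal Permit, Operating License, Operating Permit, Standard Certificate

1. offers valet parking; does not sell tobacco products → Commercial Registration not required.
2. offers valet parking; does not sell tobacco products → Valet Operator Authorization not required.
3. revenue $1,100,000 > $800,000; does not sell tobacco products → Trade Permit not required.
4. collects or hauls waste; serves alcohol for on-premises consumption → Operating Permit required.
5. collects or hauls waste; offers valet parking → Operating License required.
6. offers valet parking; manufactures goods on the premises → Municipal Permit required.
7. revenue $1,100,000 ≤ $2,600,000; manufactures goods on the premises; does not sell tobacco products → Trade Registration not required.
8. manufactures goods on the premises; revenue $1,100,000 > $750,000 → Standard Certificate required.
9. serves alcohol for on-premises consumption → exempt from Light Manufacturing Certificate.
10. manufactures goods on the premises; revenue $1,100,000 > $650,000 → Compliance Certificate required.
11. manufactures goods on the premises; collects or hauls waste → Light Manufacturing Certificate required.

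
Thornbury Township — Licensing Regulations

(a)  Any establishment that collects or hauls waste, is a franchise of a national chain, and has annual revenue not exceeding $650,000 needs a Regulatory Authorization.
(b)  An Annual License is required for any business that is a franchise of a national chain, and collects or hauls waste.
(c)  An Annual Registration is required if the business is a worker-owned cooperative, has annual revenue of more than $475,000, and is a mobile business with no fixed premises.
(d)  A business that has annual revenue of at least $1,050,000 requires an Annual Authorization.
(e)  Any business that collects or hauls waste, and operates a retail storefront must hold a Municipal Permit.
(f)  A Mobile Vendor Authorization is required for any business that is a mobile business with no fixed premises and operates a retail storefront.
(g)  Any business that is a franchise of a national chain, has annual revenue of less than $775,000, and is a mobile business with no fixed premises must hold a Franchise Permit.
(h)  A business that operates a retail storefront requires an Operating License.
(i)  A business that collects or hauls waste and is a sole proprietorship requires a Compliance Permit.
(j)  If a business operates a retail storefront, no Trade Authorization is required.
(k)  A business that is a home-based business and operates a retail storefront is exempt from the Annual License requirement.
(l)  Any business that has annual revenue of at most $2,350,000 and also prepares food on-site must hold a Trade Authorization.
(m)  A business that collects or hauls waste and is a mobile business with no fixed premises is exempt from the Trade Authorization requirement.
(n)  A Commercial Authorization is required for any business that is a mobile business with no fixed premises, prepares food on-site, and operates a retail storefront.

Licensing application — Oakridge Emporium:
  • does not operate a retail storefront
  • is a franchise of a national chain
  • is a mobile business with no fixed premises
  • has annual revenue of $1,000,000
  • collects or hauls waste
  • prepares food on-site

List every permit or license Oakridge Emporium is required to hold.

(a) collects or hauls waste; is a franchise of a national chain; revenue $1,000,000 > $650,000 → Regulatory Authorization not required.
(b) is a franchise of a national chain; collects or hauls waste → Annual License required.
(c) is a franchise of a national chain (not: is a worker-owned cooperative); revenue $1,000,000 > $475,000; is a mobile business with no fixed premises → Annual Registration not required.
(d) revenue $1,000,000 < $1,050,000 → Annual Authorization not required.
(e) collects or hauls waste; does not operate a retail storefront → Municipal Permit not required.
(f) is a mobile business with no fixed premises; does not operate a retail storefront → Mobile Vendor Authorization not required.
(g) is a franchise of a national chain; revenue $1,000,000 ≥ $775,000; is a mobile business with no fixed premises → Franchise Permit not required.
(h) does not operate a retail storefront → Operating License not required.
(i) collects or hauls waste; is a franchise of a national chain (not: is a sole proprietorship) → Compliance Permit not required.
(j) does not operate a retail storefront → Trade Authorization exemption does not apply.
(k) is a mobile business with no fixed premises (not: is a home-based business); does not operate a retail storefront → Annual License exemption does not apply.
(l) revenue $1,000,000 ≤ $2,350,000; prepares food on-site → Trade Authorization required.
(m) collects or hauls waste; is a mobile business with no fixed premises → exempt from Trade Authorization.
(n) is a mobile business with no fixed premises; prepares food on-site; does not operate a retail storefront → Commercial Authorization not required.

Annual License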